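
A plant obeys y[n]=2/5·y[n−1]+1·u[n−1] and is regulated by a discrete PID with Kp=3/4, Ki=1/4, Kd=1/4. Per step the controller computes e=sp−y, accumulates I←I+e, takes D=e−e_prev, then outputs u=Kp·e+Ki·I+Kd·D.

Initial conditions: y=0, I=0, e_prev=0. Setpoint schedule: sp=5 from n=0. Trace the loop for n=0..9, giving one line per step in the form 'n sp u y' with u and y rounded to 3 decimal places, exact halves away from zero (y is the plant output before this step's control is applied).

0 5 6.250 0.000
1 5 -1.563 6.250
2 5 6.328 0.938
3 5 -1.191 6.703
4 5 6.341 1.490
5 5 -0.894 6.937
6 5 6.304 1.881
7 5 -0.649 7.056
8 5 6.234 2.173
9 5 -0.443 7.103

(exact arithmetic carried between steps; '≈' marks a value shown rounded to 6 d.p. or computed from one; I and e_prev carry over from the previous line; the table rounds u and y to 3 d.p., halves away from zero)
n=0: y=0, sp=5, e=sp−y=5; I=5, D=e−e_prev=5; u=3/4·5+1/4·5+1/4·5=6.25; next y=2/5·0+1·6.25=6.25
n=1: y=6.25, sp=5, e=sp−y=-1.25; I=3.75, D=e−e_prev=-6.25; u=3/4·(-1.25)+1/4·3.75+1/4·(-6.25)=-1.5625; next y=2/5·6.25+1·(-1.5625)=0.9375
n=2: y=0.9375, sp=5, e=sp−y=4.0625; I=7.8125, D=e−e_prev=5.3125; u=3/4·4.0625+1/4·7.8125+1/4·5.3125=6.328125; next y=2/5·0.9375+1·6.328125=6.703125
n=3: y=6.703125, sp=5, e=sp−y=-1.703125; I=6.109375, D=e−e_prev=-5.765625; u=3/4·(-1.703125)+1/4·6.109375+1/4·(-5.765625)≈-1.191406; next y=2/5·6.703125+1·(-1.191406)≈1.489844
n=4: y≈1.489844, sp=5, e=sp−y≈3.510156; I≈9.619531, D=e−e_prev≈5.213281; u=3/4·3.510156+1/4·9.619531+1/4·5.213281≈6.340820; next y=2/5·1.489844+1·6.340820≈6.936758
n=5: y≈6.936758, sp=5, e=sp−y≈-1.936758; I≈7.682773, D=e−e_prev≈-5.446914; u=3/4·(-1.936758)+1/4·7.682773+1/4·(-5.446914)≈-0.893604; next y=2/5·6.936758+1·(-0.893604)≈1.881100
n=6: y≈1.881100, sp=5, e=sp−y≈3.118900; I≈10.801674, D=e−e_prev≈5.055658; u=3/4·3.118900+1/4·10.801674+1/4·5.055658≈6.303508; next y=2/5·1.881100+1·6.303508≈7.055948
n=7: y≈7.055948, sp=5, e=sp−y≈-2.055948; I≈8.745726, D=e−e_prev≈-5.174849; u=3/4·(-2.055948)+1/4·8.745726+1/4·(-5.174849)≈-0.649242; next y=2/5·7.055948+1·(-0.649242)≈2.173137
n=8: y≈2.173137, sp=5, e=sp−y≈2.826863; I≈11.572588, D=e−e_prev≈4.882811; u=3/4·2.826863+1/4·11.572588+1/4·4.882811≈6.233997; next y=2/5·2.173137+1·6.233997≈7.103252
n=9: y≈7.103252, sp=5, e=sp−y≈-2.103252; I≈9.469337, D=e−e_prev≈-4.930114; u=3/4·(-2.103252)+1/4·9.469337+1/4·(-4.930114)≈-0.442633; next y=2/5·7.103252+1·(-0.442633)≈2.398668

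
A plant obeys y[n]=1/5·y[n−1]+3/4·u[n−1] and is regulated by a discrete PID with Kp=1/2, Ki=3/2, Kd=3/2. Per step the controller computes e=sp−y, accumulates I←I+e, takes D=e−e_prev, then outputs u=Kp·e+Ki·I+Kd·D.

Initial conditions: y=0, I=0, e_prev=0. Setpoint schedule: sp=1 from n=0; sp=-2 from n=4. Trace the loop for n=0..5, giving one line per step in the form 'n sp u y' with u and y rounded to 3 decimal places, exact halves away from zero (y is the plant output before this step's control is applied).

(exact arithmetic carried between steps; '≈' marks a value shown rounded to 6 d.p. or computed from one; I and e_prev carry over from the previous line; the table rounds u and y to 3 d.p., halves away from zero)
n=0: y=0, sp=1, e=sp−y=1; I=1, D=e−e_prev=1; u=1/2·1+3/2·1+3/2·1=3.5; next y=1/5·0+3/4·3.5=2.625
n=1: y=2.625, sp=1, e=sp−y=-1.625; I=-0.625, D=e−e_prev=-2.625; u=1/2·(-1.625)+3/2·(-0.625)+3/2·(-2.625)=-5.6875; next y=1/5·2.625+3/4·(-5.6875)=-3.740625
n=2: y=-3.740625, sp=1, e=sp−y=4.740625; I=4.115625, D=e−e_prev=6.365625; u=1/2·4.740625+3/2·4.115625+3/2·6.365625≈18.092188; next y=1/5·(-3.740625)+3/4·18.092188≈12.821016
n=3: y≈12.821016, sp=1, e=sp−y≈-11.821016; I≈-7.705391, D=e−e_prev≈-16.561641; u=1/2·(-11.821016)+3/2·(-7.705391)+3/2·(-16.561641)≈-42.311055; next y=1/5·12.821016+3/4·(-42.311055)≈-29.169088
n=4: y≈-29.169088, sp=-2, e=sp−y≈27.169088; I≈19.463697, D=e−e_prev≈38.990104; u=1/2·27.169088+3/2·19.463697+3/2·38.990104≈101.265245; next y=1/5·(-29.169088)+3/4·101.265245≈70.115116
n=5: y≈70.115116, sp=-2, e=sp−y≈-72.115116; I≈-52.651419, D=e−e_prev≈-99.284204; u=1/2·(-72.115116)+3/2·(-52.651419)+3/2·(-99.284204)≈-263.960993; next y=1/5·70.115116+3/4·(-263.960993)≈-183.947721

0 1 3.500 0.000
1 1 -5.688 2.625
2 1 18.092 -3.741
3 1 -42.311 12.821
4 -2 101.265 -29.169
5 -2 -263.961 70.115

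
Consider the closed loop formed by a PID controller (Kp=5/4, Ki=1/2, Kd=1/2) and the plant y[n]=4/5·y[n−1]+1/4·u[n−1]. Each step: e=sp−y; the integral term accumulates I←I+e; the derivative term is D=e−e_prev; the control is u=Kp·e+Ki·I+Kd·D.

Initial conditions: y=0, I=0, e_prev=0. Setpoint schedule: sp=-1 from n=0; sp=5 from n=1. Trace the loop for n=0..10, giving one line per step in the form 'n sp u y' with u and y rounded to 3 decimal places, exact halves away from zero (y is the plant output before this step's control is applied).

(exact arithmetic carried between steps; '≈' marks a value shown rounded to 6 d.p. or computed from one; I and e_prev carry over from the previous line; the table rounds u and y to 3 d.p., halves away from zero)
n=0: y=0, sp=-1, e=sp−y=-1; I=-1, D=e−e_prev=-1; u=5/4·(-1)+1/2·(-1)+1/2·(-1)=-2.25; next y=4/5·0+1/4·(-2.25)=-0.5625
n=1: y=-0.5625, sp=5, e=sp−y=5.5625; I=4.5625, D=e−e_prev=6.5625; u=5/4·5.5625+1/2·4.5625+1/2·6.5625=12.515625; next y=4/5·(-0.5625)+1/4·12.515625≈2.678906
n=2: y≈2.678906, sp=5, e=sp−y≈2.321094; I≈6.883594, D=e−e_prev≈-3.241406; u=5/4·2.321094+1/2·6.883594+1/2·(-3.241406)≈4.722461; next y=4/5·2.678906+1/4·4.722461≈3.323740
n=3: y≈3.323740, sp=5, e=sp−y≈1.676260; I≈8.559854, D=e−e_prev≈-0.644834; u=5/4·1.676260+1/2·8.559854+1/2·(-0.644834)≈6.052834; next y=4/5·3.323740+1/4·6.052834≈4.172201
n=4: y≈4.172201, sp=5, e=sp−y≈0.827799; I≈9.387653, D=e−e_prev≈-0.848461; u=5/4·0.827799+1/2·9.387653+1/2·(-0.848461)≈5.304345; next y=4/5·4.172201+1/4·5.304345≈4.663847
n=5: y≈4.663847, sp=5, e=sp−y≈0.336153; I≈9.723806, D=e−e_prev≈-0.491646; u=5/4·0.336153+1/2·9.723806+1/2·(-0.491646)≈5.036271; next y=4/5·4.663847+1/4·5.036271≈4.990145
n=6: y≈4.990145, sp=5, e=sp−y≈0.009855; I≈9.733660, D=e−e_prev≈-0.326298; u=5/4·0.009855+1/2·9.733660+1/2·(-0.326298)≈4.715999; next y=4/5·4.990145+1/4·4.715999≈5.171116
n=7: y≈5.171116, sp=5, e=sp−y≈-0.171116; I≈9.562544, D=e−e_prev≈-0.180971; u=5/4·(-0.171116)+1/2·9.562544+1/2·(-0.180971)≈4.476892; next y=4/5·5.171116+1/4·4.476892≈5.256116
n=8: y≈5.256116, sp=5, e=sp−y≈-0.256116; I≈9.306429, D=e−e_prev≈-0.085000; u=5/4·(-0.256116)+1/2·9.306429+1/2·(-0.085000)≈4.290570; next y=4/5·5.256116+1/4·4.290570≈5.277535
n=9: y≈5.277535, sp=5, e=sp−y≈-0.277535; I≈9.028894, D=e−e_prev≈-0.021419; u=5/4·(-0.277535)+1/2·9.028894+1/2·(-0.021419)≈4.156818; next y=4/5·5.277535+1/4·4.156818≈5.261233
n=10: y≈5.261233, sp=5, e=sp−y≈-0.261233; I≈8.767661, D=e−e_prev≈0.016302; u=5/4·(-0.261233)+1/2·8.767661+1/2·0.016302≈4.065441; next y=4/5·5.261233+1/4·4.065441≈5.225346

0 -1 -2.250 0.000
1 5 12.516 -0.563
2 5 4.722 2.679
3 5 6.053 3.324
4 5 5.304 4.172
5 5 5.036 4.664
6 5 4.716 4.990
7 5 4.477 5.171
8 5 4.291 5.256
9 5 4.157 5.278
10 5 4.065 5.261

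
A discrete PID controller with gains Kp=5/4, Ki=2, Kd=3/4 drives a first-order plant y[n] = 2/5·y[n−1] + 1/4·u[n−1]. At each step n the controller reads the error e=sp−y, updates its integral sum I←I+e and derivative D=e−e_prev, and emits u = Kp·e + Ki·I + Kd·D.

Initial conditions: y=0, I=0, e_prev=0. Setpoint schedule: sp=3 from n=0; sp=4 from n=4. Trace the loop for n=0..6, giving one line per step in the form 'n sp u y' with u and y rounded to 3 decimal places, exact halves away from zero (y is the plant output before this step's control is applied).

(exact arithmetic carried between steps; '≈' marks a value shown rounded to 6 d.p. or computed from one; I and e_prev carry over from the previous line; the table rounds u and y to 3 d.p., halves away from zero)
n=0: y=0, sp=3, e=sp−y=3; I=3, D=e−e_prev=3; u=5/4·3+2·3+3/4·3=12; next y=2/5·0+1/4·12=3
n=1: y=3, sp=3, e=sp−y=0; I=3, D=e−e_prev=-3; u=5/4·0+2·3+3/4·(-3)=3.75; next y=2/5·3+1/4·3.75=2.1375
n=2: y=2.1375, sp=3, e=sp−y=0.8625; I=3.8625, D=e−e_prev=0.8625; u=5/4·0.8625+2·3.8625+3/4·0.8625=9.45; next y=2/5·2.1375+1/4·9.45=3.2175
n=3: y=3.2175, sp=3, e=sp−y=-0.2175; I=3.645, D=e−e_prev=-1.08; u=5/4·(-0.2175)+2·3.645+3/4·(-1.08)=6.208125; next y=2/5·3.2175+1/4·6.208125≈2.839031
n=4: y≈2.839031, sp=4, e=sp−y≈1.160969; I≈4.805969, D=e−e_prev≈1.378469; u=5/4·1.160969+2·4.805969+3/4·1.378469≈12.097; next y=2/5·2.839031+1/4·12.097≈4.159863
n=5: y≈4.159863, sp=4, e=sp−y≈-0.159863; I≈4.646106, D=e−e_prev≈-1.320831; u=5/4·(-0.159863)+2·4.646106+3/4·(-1.320831)≈8.101761; next y=2/5·4.159863+1/4·8.101761≈3.689385
n=6: y≈3.689385, sp=4, e=sp−y≈0.310615; I≈4.956721, D=e−e_prev≈0.470477; u=5/4·0.310615+2·4.956721+3/4·0.470477≈10.654568; next y=2/5·3.689385+1/4·10.654568≈4.139396

0 3 12.000 0.000
1 3 3.750 3.000
2 3 9.450 2.138
3 3 6.208 3.218
4 4 12.097 2.839
5 4 8.102 4.160
6 4 10.655 3.689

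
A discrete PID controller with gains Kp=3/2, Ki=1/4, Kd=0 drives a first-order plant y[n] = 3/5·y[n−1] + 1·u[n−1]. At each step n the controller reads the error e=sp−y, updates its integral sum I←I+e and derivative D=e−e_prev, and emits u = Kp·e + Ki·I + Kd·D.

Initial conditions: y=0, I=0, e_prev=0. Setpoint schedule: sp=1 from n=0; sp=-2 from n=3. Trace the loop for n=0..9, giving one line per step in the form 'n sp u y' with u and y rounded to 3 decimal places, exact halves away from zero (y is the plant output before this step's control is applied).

(exact arithmetic carried between steps; '≈' marks a value shown rounded to 6 d.p. or computed from one; I and e_prev carry over from the previous line; the table rounds u and y to 3 d.p., halves away from zero)
n=0: y=0, sp=1, e=sp−y=1; I=1, D=e−e_prev=1; u=3/2·1+1/4·1+0·1=1.75; next y=3/5·0+1·1.75=1.75
n=1: y=1.75, sp=1, e=sp−y=-0.75; I=0.25, D=e−e_prev=-1.75; u=3/2·(-0.75)+1/4·0.25+0·(-1.75)=-1.0625; next y=3/5·1.75+1·(-1.0625)=-0.0125
n=2: y=-0.0125, sp=1, e=sp−y=1.0125; I=1.2625, D=e−e_prev=1.7625; u=3/2·1.0125+1/4·1.2625+0·1.7625=1.834375; next y=3/5·(-0.0125)+1·1.834375=1.826875
n=3: y=1.826875, sp=-2, e=sp−y=-3.826875; I=-2.564375, D=e−e_prev=-4.839375; u=3/2·(-3.826875)+1/4·(-2.564375)+0·(-4.839375)≈-6.381406; next y=3/5·1.826875+1·(-6.381406)≈-5.285281
n=4: y≈-5.285281, sp=-2, e=sp−y≈3.285281; I≈0.720906, D=e−e_prev≈7.112156; u=3/2·3.285281+1/4·0.720906+0·7.112156≈5.108148; next y=3/5·(-5.285281)+1·5.108148≈1.936980
n=5: y≈1.936980, sp=-2, e=sp−y≈-3.936980; I≈-3.216073, D=e−e_prev≈-7.222261; u=3/2·(-3.936980)+1/4·(-3.216073)+0·(-7.222261)≈-6.709488; next y=3/5·1.936980+1·(-6.709488)≈-5.547300
n=6: y≈-5.547300, sp=-2, e=sp−y≈3.547300; I≈0.331227, D=e−e_prev≈7.484280; u=3/2·3.547300+1/4·0.331227+0·7.484280≈5.403757; next y=3/5·(-5.547300)+1·5.403757≈2.075377
n=7: y≈2.075377, sp=-2, e=sp−y≈-4.075377; I≈-3.744150, D=e−e_prev≈-7.622677; u=3/2·(-4.075377)+1/4·(-3.744150)+0·(-7.622677)≈-7.049103; next y=3/5·2.075377+1·(-7.049103)≈-5.803877
n=8: y≈-5.803877, sp=-2, e=sp−y≈3.803877; I≈0.059726, D=e−e_prev≈7.879253; u=3/2·3.803877+1/4·0.059726+0·7.879253≈5.720746; next y=3/5·(-5.803877)+1·5.720746≈2.238421
n=9: y≈2.238421, sp=-2, e=sp−y≈-4.238421; I≈-4.178694, D=e−e_prev≈-8.042297; u=3/2·(-4.238421)+1/4·(-4.178694)+0·(-8.042297)≈-7.402304; next y=3/5·2.238421+1·(-7.402304)≈-6.059252

0 1 1.750 0.000
1 1 -1.063 1.750
2 1 1.834 -0.013
3 -2 -6.381 1.827
4 -2 5.108 -5.285
5 -2 -6.709 1.937
6 -2 5.404 -5.547
7 -2 -7.049 2.075
8 -2 5.721 -5.804
9 -2 -7.402 2.238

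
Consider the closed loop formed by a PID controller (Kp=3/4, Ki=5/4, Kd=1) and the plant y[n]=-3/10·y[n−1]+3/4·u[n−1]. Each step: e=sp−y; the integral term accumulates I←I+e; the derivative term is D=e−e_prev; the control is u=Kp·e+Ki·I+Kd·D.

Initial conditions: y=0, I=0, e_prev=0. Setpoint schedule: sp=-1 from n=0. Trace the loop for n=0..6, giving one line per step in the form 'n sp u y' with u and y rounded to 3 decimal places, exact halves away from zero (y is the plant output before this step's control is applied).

0 -1 -3.000 0.000
1 -1 3.500 -2.250
2 -1 -13.838 3.300
3 -1 30.342 -11.368
4 -1 -83.971 26.167
5 -1 210.591 -70.828
6 -1 -549.179 179.192

(exact arithmetic carried between steps; '≈' marks a value shown rounded to 6 d.p. or computed from one; I and e_prev carry over from the previous line; the table rounds u and y to 3 d.p., halves away from zero)
n=0: y=0, sp=-1, e=sp−y=-1; I=-1, D=e−e_prev=-1; u=3/4·(-1)+5/4·(-1)+1·(-1)=-3; next y=-3/10·0+3/4·(-3)=-2.25
n=1: y=-2.25, sp=-1, e=sp−y=1.25; I=0.25, D=e−e_prev=2.25; u=3/4·1.25+5/4·0.25+1·2.25=3.5; next y=-3/10·(-2.25)+3/4·3.5=3.3
n=2: y=3.3, sp=-1, e=sp−y=-4.3; I=-4.05, D=e−e_prev=-5.55; u=3/4·(-4.3)+5/4·(-4.05)+1·(-5.55)=-13.8375; next y=-3/10·3.3+3/4·(-13.8375)=-11.368125
n=3: y=-11.368125, sp=-1, e=sp−y=10.368125; I=6.318125, D=e−e_prev=14.668125; u=3/4·10.368125+5/4·6.318125+1·14.668125=30.341875; next y=-3/10·(-11.368125)+3/4·30.341875≈26.166844
n=4: y≈26.166844, sp=-1, e=sp−y≈-27.166844; I≈-20.848719, D=e−e_prev≈-37.534969; u=3/4·(-27.166844)+5/4·(-20.848719)+1·(-37.534969)≈-83.971; next y=-3/10·26.166844+3/4·(-83.971)≈-70.828303
n=5: y≈-70.828303, sp=-1, e=sp−y≈69.828303; I≈48.979584, D=e−e_prev≈96.995147; u=3/4·69.828303+5/4·48.979584+1·96.995147≈210.590855; next y=-3/10·(-70.828303)+3/4·210.590855≈179.191632
n=6: y≈179.191632, sp=-1, e=sp−y≈-180.191632; I≈-131.212048, D=e−e_prev≈-250.019935; u=3/4·(-180.191632)+5/4·(-131.212048)+1·(-250.019935)≈-549.178719; next y=-3/10·179.191632+3/4·(-549.178719)≈-465.641528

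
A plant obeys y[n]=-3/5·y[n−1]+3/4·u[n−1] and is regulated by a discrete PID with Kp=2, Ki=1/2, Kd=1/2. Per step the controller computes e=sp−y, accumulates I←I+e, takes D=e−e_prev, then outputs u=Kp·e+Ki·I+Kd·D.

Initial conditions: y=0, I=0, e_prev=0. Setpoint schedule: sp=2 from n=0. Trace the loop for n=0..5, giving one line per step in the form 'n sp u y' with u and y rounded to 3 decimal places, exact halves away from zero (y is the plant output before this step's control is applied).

0 2 6.000 0.000
1 2 -7.500 4.500
2 2 31.975 -8.325
3 2 -81.179 28.976
4 2 245.722 -78.270
5 2 -696.336 231.253

(exact arithmetic carried between steps; '≈' marks a value shown rounded to 6 d.p. or computed from one; I and e_prev carry over from the previous line; the table rounds u and y to 3 d.p., halves away from zero)
n=0: y=0, sp=2, e=sp−y=2; I=2, D=e−e_prev=2; u=2·2+1/2·2+1/2·2=6; next y=-3/5·0+3/4·6=4.5
n=1: y=4.5, sp=2, e=sp−y=-2.5; I=-0.5, D=e−e_prev=-4.5; u=2·(-2.5)+1/2·(-0.5)+1/2·(-4.5)=-7.5; next y=-3/5·4.5+3/4·(-7.5)=-8.325
n=2: y=-8.325, sp=2, e=sp−y=10.325; I=9.825, D=e−e_prev=12.825; u=2·10.325+1/2·9.825+1/2·12.825=31.975; next y=-3/5·(-8.325)+3/4·31.975=28.97625
n=3: y=28.97625, sp=2, e=sp−y=-26.97625; I=-17.15125, D=e−e_prev=-37.30125; u=2·(-26.97625)+1/2·(-17.15125)+1/2·(-37.30125)=-81.17875; next y=-3/5·28.97625+3/4·(-81.17875)≈-78.269813
n=4: y≈-78.269813, sp=2, e=sp−y≈80.269813; I≈63.118563, D=e−e_prev≈107.246063; u=2·80.269813+1/2·63.118563+1/2·107.246063≈245.721938; next y=-3/5·(-78.269813)+3/4·245.721938≈231.253341
n=5: y≈231.253341, sp=2, e=sp−y≈-229.253341; I≈-166.134778, D=e−e_prev≈-309.523153; u=2·(-229.253341)+1/2·(-166.134778)+1/2·(-309.523153)≈-696.335647; next y=-3/5·231.253341+3/4·(-696.335647)≈-661.003740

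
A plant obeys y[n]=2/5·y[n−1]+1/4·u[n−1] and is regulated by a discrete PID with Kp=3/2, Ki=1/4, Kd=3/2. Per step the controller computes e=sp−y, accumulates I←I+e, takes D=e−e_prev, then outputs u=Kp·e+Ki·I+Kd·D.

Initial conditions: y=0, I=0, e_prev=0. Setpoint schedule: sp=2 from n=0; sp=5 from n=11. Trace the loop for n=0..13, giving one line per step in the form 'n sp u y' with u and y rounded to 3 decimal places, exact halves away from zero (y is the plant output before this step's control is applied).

(exact arithmetic carried between steps; '≈' marks a value shown rounded to 6 d.p. or computed from one; I and e_prev carry over from the previous line; the table rounds u and y to 3 d.p., halves away from zero)
n=0: y=0, sp=2, e=sp−y=2; I=2, D=e−e_prev=2; u=3/2·2+1/4·2+3/2·2=6.5; next y=2/5·0+1/4·6.5=1.625
n=1: y=1.625, sp=2, e=sp−y=0.375; I=2.375, D=e−e_prev=-1.625; u=3/2·0.375+1/4·2.375+3/2·(-1.625)=-1.28125; next y=2/5·1.625+1/4·(-1.28125)≈0.329688
n=2: y≈0.329688, sp=2, e=sp−y≈1.670313; I≈4.045313, D=e−e_prev≈1.295313; u=3/2·1.670313+1/4·4.045313+3/2·1.295313≈5.459766; next y=2/5·0.329688+1/4·5.459766≈1.496816
n=3: y≈1.496816, sp=2, e=sp−y≈0.503184; I≈4.548496, D=e−e_prev≈-1.167129; u=3/2·0.503184+1/4·4.548496+3/2·(-1.167129)≈0.141206; next y=2/5·1.496816+1/4·0.141206≈0.634028
n=4: y≈0.634028, sp=2, e=sp−y≈1.365972; I≈5.914468, D=e−e_prev≈0.862788; u=3/2·1.365972+1/4·5.914468+3/2·0.862788≈4.821757; next y=2/5·0.634028+1/4·4.821757≈1.459051
n=5: y≈1.459051, sp=2, e=sp−y≈0.540949; I≈6.455417, D=e−e_prev≈-0.825023; u=3/2·0.540949+1/4·6.455417+3/2·(-0.825023)≈1.187745; next y=2/5·1.459051+1/4·1.187745≈0.880556
n=6: y≈0.880556, sp=2, e=sp−y≈1.119444; I≈7.574861, D=e−e_prev≈0.578494; u=3/2·1.119444+1/4·7.574861+3/2·0.578494≈4.440622; next y=2/5·0.880556+1/4·4.440622≈1.462378
n=7: y≈1.462378, sp=2, e=sp−y≈0.537622; I≈8.112483, D=e−e_prev≈-0.581822; u=3/2·0.537622+1/4·8.112483+3/2·(-0.581822)≈1.961821; next y=2/5·1.462378+1/4·1.961821≈1.075407
n=8: y≈1.075407, sp=2, e=sp−y≈0.924593; I≈9.037076, D=e−e_prev≈0.386972; u=3/2·0.924593+1/4·9.037076+3/2·0.386972≈4.226617; next y=2/5·1.075407+1/4·4.226617≈1.486817
n=9: y≈1.486817, sp=2, e=sp−y≈0.513183; I≈9.550260, D=e−e_prev≈-0.411410; u=3/2·0.513183+1/4·9.550260+3/2·(-0.411410)≈2.540224; next y=2/5·1.486817+1/4·2.540224≈1.229783
n=10: y≈1.229783, sp=2, e=sp−y≈0.770217; I≈10.320477, D=e−e_prev≈0.257034; u=3/2·0.770217+1/4·10.320477+3/2·0.257034≈4.120996; next y=2/5·1.229783+1/4·4.120996≈1.522162
n=11: y≈1.522162, sp=5, e=sp−y≈3.477838; I≈13.798315, D=e−e_prev≈2.707621; u=3/2·3.477838+1/4·13.798315+3/2·2.707621≈12.727767; next y=2/5·1.522162+1/4·12.727767≈3.790806
n=12: y≈3.790806, sp=5, e=sp−y≈1.209194; I≈15.007508, D=e−e_prev≈-2.268644; u=3/2·1.209194+1/4·15.007508+3/2·(-2.268644)≈2.162701; next y=2/5·3.790806+1/4·2.162701≈2.056998
n=13: y≈2.056998, sp=5, e=sp−y≈2.943002; I≈17.950511, D=e−e_prev≈1.733809; u=3/2·2.943002+1/4·17.950511+3/2·1.733809≈11.502844; next y=2/5·2.056998+1/4·11.502844≈3.698510

0 2 6.500 0.000
1 2 -1.281 1.625
2 2 5.460 0.330
3 2 0.141 1.497
4 2 4.822 0.634
5 2 1.188 1.459
6 2 4.441 0.881
7 2 1.962 1.462
8 2 4.227 1.075
9 2 2.540 1.487
10 2 4.121 1.230
11 5 12.728 1.522
12 5 2.163 3.791
13 5 11.503 2.057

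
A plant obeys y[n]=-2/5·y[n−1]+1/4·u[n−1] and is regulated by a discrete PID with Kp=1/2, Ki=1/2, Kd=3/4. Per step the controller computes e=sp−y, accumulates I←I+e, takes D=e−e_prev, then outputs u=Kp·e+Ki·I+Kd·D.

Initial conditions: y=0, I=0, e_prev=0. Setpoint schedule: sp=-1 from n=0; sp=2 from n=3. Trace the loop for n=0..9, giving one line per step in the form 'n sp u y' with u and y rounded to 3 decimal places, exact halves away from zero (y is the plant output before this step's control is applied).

(exact arithmetic carried between steps; '≈' marks a value shown rounded to 6 d.p. or computed from one; I and e_prev carry over from the previous line; the table rounds u and y to 3 d.p., halves away from zero)
n=0: y=0, sp=-1, e=sp−y=-1; I=-1, D=e−e_prev=-1; u=1/2·(-1)+1/2·(-1)+3/4·(-1)=-1.75; next y=-2/5·0+1/4·(-1.75)=-0.4375
n=1: y=-0.4375, sp=-1, e=sp−y=-0.5625; I=-1.5625, D=e−e_prev=0.4375; u=1/2·(-0.5625)+1/2·(-1.5625)+3/4·0.4375=-0.734375; next y=-2/5·(-0.4375)+1/4·(-0.734375)≈-0.008594
n=2: y≈-0.008594, sp=-1, e=sp−y≈-0.991406; I≈-2.553906, D=e−e_prev≈-0.428906; u=1/2·(-0.991406)+1/2·(-2.553906)+3/4·(-0.428906)≈-2.094336; next y=-2/5·(-0.008594)+1/4·(-2.094336)≈-0.520146
n=3: y≈-0.520146, sp=2, e=sp−y≈2.520146; I≈-0.033760, D=e−e_prev≈3.511553; u=1/2·2.520146+1/2·(-0.033760)+3/4·3.511553≈3.876858; next y=-2/5·(-0.520146)+1/4·3.876858≈1.177273
n=4: y≈1.177273, sp=2, e=sp−y≈0.822727; I≈0.788967, D=e−e_prev≈-1.697420; u=1/2·0.822727+1/2·0.788967+3/4·(-1.697420)≈-0.467218; next y=-2/5·1.177273+1/4·(-0.467218)≈-0.587714
n=5: y≈-0.587714, sp=2, e=sp−y≈2.587714; I≈3.376681, D=e−e_prev≈1.764987; u=1/2·2.587714+1/2·3.376681+3/4·1.764987≈4.305937; next y=-2/5·(-0.587714)+1/4·4.305937≈1.311570
n=6: y≈1.311570, sp=2, e=sp−y≈0.688430; I≈4.065111, D=e−e_prev≈-1.899283; u=1/2·0.688430+1/2·4.065111+3/4·(-1.899283)≈0.952308; next y=-2/5·1.311570+1/4·0.952308≈-0.286551
n=7: y≈-0.286551, sp=2, e=sp−y≈2.286551; I≈6.351662, D=e−e_prev≈1.598121; u=1/2·2.286551+1/2·6.351662+3/4·1.598121≈5.517697; next y=-2/5·(-0.286551)+1/4·5.517697≈1.494045
n=8: y≈1.494045, sp=2, e=sp−y≈0.505955; I≈6.857617, D=e−e_prev≈-1.780595; u=1/2·0.505955+1/2·6.857617+3/4·(-1.780595)≈2.346340; next y=-2/5·1.494045+1/4·2.346340≈-0.011033
n=9: y≈-0.011033, sp=2, e=sp−y≈2.011033; I≈8.868650, D=e−e_prev≈1.505077; u=1/2·2.011033+1/2·8.868650+3/4·1.505077≈6.568650; next y=-2/5·(-0.011033)+1/4·6.568650≈1.646576

0 -1 -1.750 0.000
1 -1 -0.734 -0.438
2 -1 -2.094 -0.009
3 2 3.877 -0.520
4 2 -0.467 1.177
5 2 4.306 -0.588
6 2 0.952 1.312
7 2 5.518 -0.287
8 2 2.346 1.494
9 2 6.569 -0.011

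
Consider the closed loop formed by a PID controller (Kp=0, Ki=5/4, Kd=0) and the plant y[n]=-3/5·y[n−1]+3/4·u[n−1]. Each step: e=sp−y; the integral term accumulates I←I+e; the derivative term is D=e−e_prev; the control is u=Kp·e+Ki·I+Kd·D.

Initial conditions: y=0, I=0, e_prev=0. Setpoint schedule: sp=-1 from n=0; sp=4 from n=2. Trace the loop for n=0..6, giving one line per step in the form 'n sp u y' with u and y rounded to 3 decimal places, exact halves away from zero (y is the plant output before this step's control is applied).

(exact arithmetic carried between steps; '≈' marks a value shown rounded to 6 d.p. or computed from one; I and e_prev carry over from the previous line; the table rounds u and y to 3 d.p., halves away from zero)
n=0: y=0, sp=-1, e=sp−y=-1; I=-1, D=e−e_prev=-1; u=0·(-1)+5/4·(-1)+0·(-1)=-1.25; next y=-3/5·0+3/4·(-1.25)=-0.9375
n=1: y=-0.9375, sp=-1, e=sp−y=-0.0625; I=-1.0625, D=e−e_prev=0.9375; u=0·(-0.0625)+5/4·(-1.0625)+0·0.9375=-1.328125; next y=-3/5·(-0.9375)+3/4·(-1.328125)≈-0.433594
n=2: y≈-0.433594, sp=4, e=sp−y≈4.433594; I≈3.371094, D=e−e_prev≈4.496094; u=0·4.433594+5/4·3.371094+0·4.496094≈4.213867; next y=-3/5·(-0.433594)+3/4·4.213867≈3.420557
n=3: y≈3.420557, sp=4, e=sp−y≈0.579443; I≈3.950537, D=e−e_prev≈-3.854150; u=0·0.579443+5/4·3.950537+0·(-3.854150)≈4.938171; next y=-3/5·3.420557+3/4·4.938171≈1.651295
n=4: y≈1.651295, sp=4, e=sp−y≈2.348705; I≈6.299243, D=e−e_prev≈1.769262; u=0·2.348705+5/4·6.299243+0·1.769262≈7.874053; next y=-3/5·1.651295+3/4·7.874053≈4.914763
n=5: y≈4.914763, sp=4, e=sp−y≈-0.914763; I≈5.384479, D=e−e_prev≈-3.263469; u=0·(-0.914763)+5/4·5.384479+0·(-3.263469)≈6.730599; next y=-3/5·4.914763+3/4·6.730599≈2.099092
n=6: y≈2.099092, sp=4, e=sp−y≈1.900908; I≈7.285388, D=e−e_prev≈2.815672; u=0·1.900908+5/4·7.285388+0·2.815672≈9.106735; next y=-3/5·2.099092+3/4·9.106735≈5.570596

0 -1 -1.250 0.000
1 -1 -1.328 -0.938
2 4 4.214 -0.434
3 4 4.938 3.421
4 4 7.874 1.651
5 4 6.731 4.915
6 4 9.107 2.099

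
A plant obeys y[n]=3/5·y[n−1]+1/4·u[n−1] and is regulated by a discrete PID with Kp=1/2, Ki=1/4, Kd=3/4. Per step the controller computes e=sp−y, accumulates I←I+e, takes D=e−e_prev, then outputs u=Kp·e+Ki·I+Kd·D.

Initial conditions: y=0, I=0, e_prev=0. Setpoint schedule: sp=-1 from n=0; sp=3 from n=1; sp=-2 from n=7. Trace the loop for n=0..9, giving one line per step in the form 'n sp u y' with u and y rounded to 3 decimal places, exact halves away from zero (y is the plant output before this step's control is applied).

(exact arithmetic carried between steps; '≈' marks a value shown rounded to 6 d.p. or computed from one; I and e_prev carry over from the previous line; the table rounds u and y to 3 d.p., halves away from zero)
n=0: y=0, sp=-1, e=sp−y=-1; I=-1, D=e−e_prev=-1; u=1/2·(-1)+1/4·(-1)+3/4·(-1)=-1.5; next y=3/5·0+1/4·(-1.5)=-0.375
n=1: y=-0.375, sp=3, e=sp−y=3.375; I=2.375, D=e−e_prev=4.375; u=1/2·3.375+1/4·2.375+3/4·4.375=5.5625; next y=3/5·(-0.375)+1/4·5.5625=1.165625
n=2: y=1.165625, sp=3, e=sp−y=1.834375; I=4.209375, D=e−e_prev=-1.540625; u=1/2·1.834375+1/4·4.209375+3/4·(-1.540625)≈0.814063; next y=3/5·1.165625+1/4·0.814063≈0.902891
n=3: y≈0.902891, sp=3, e=sp−y≈2.097109; I≈6.306484, D=e−e_prev≈0.262734; u=1/2·2.097109+1/4·6.306484+3/4·0.262734≈2.822227; next y=3/5·0.902891+1/4·2.822227≈1.247291
n=4: y≈1.247291, sp=3, e=sp−y≈1.752709; I≈8.059193, D=e−e_prev≈-0.344400; u=1/2·1.752709+1/4·8.059193+3/4·(-0.344400)≈2.632853; next y=3/5·1.247291+1/4·2.632853≈1.406588
n=5: y≈1.406588, sp=3, e=sp−y≈1.593412; I≈9.652606, D=e−e_prev≈-0.159297; u=1/2·1.593412+1/4·9.652606+3/4·(-0.159297)≈3.090385; next y=3/5·1.406588+1/4·3.090385≈1.616549
n=6: y≈1.616549, sp=3, e=sp−y≈1.383451; I≈11.036057, D=e−e_prev≈-0.209961; u=1/2·1.383451+1/4·11.036057+3/4·(-0.209961)≈3.293269; next y=3/5·1.616549+1/4·3.293269≈1.793247
n=7: y≈1.793247, sp=-2, e=sp−y≈-3.793247; I≈7.242810, D=e−e_prev≈-5.176698; u=1/2·(-3.793247)+1/4·7.242810+3/4·(-5.176698)≈-3.968444; next y=3/5·1.793247+1/4·(-3.968444)≈0.083837
n=8: y≈0.083837, sp=-2, e=sp−y≈-2.083837; I≈5.158973, D=e−e_prev≈1.709410; u=1/2·(-2.083837)+1/4·5.158973+3/4·1.709410≈1.529882; next y=3/5·0.083837+1/4·1.529882≈0.432773
n=9: y≈0.432773, sp=-2, e=sp−y≈-2.432773; I≈2.726201, D=e−e_prev≈-0.348936; u=1/2·(-2.432773)+1/4·2.726201+3/4·(-0.348936)≈-0.796538; next y=3/5·0.432773+1/4·(-0.796538)≈0.060529

0 -1 -1.500 0.000
1 3 5.563 -0.375
2 3 0.814 1.166
3 3 2.822 0.903
4 3 2.633 1.247
5 3 3.090 1.407
6 3 3.293 1.617
7 -2 -3.968 1.793
8 -2 1.530 0.084
9 -2 -0.797 0.433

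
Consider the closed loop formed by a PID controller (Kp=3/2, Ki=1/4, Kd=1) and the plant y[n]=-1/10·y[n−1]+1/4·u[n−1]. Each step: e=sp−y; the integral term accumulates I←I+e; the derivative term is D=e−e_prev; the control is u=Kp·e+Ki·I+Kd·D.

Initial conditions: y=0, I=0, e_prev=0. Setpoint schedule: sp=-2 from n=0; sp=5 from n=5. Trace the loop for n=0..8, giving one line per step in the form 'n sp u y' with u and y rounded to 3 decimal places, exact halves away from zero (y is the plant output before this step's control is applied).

0 -2 -5.500 0.000
1 -2 -0.219 -1.375
2 -2 -5.759 0.083
3 -2 -0.612 -1.448
4 -2 -6.240 -0.008
5 5 18.217 -1.559
6 5 -5.935 4.710
7 5 18.735 -1.955
8 5 -4.985 4.879

(exact arithmetic carried between steps; '≈' marks a value shown rounded to 6 d.p. or computed from one; I and e_prev carry over from the previous line; the table rounds u and y to 3 d.p., halves away from zero)
n=0: y=0, sp=-2, e=sp−y=-2; I=-2, D=e−e_prev=-2; u=3/2·(-2)+1/4·(-2)+1·(-2)=-5.5; next y=-1/10·0+1/4·(-5.5)=-1.375
n=1: y=-1.375, sp=-2, e=sp−y=-0.625; I=-2.625, D=e−e_prev=1.375; u=3/2·(-0.625)+1/4·(-2.625)+1·1.375=-0.21875; next y=-1/10·(-1.375)+1/4·(-0.21875)≈0.082813
n=2: y≈0.082813, sp=-2, e=sp−y≈-2.082813; I≈-4.707813, D=e−e_prev≈-1.457813; u=3/2·(-2.082813)+1/4·(-4.707813)+1·(-1.457813)≈-5.758984; next y=-1/10·0.082813+1/4·(-5.758984)≈-1.448027
n=3: y≈-1.448027, sp=-2, e=sp−y≈-0.551973; I≈-5.259785, D=e−e_prev≈1.530840; u=3/2·(-0.551973)+1/4·(-5.259785)+1·1.530840≈-0.612065; next y=-1/10·(-1.448027)+1/4·(-0.612065)≈-0.008214
n=4: y≈-0.008214, sp=-2, e=sp−y≈-1.991786; I≈-7.251572, D=e−e_prev≈-1.439814; u=3/2·(-1.991786)+1/4·(-7.251572)+1·(-1.439814)≈-6.240386; next y=-1/10·(-0.008214)+1/4·(-6.240386)≈-1.559275
n=5: y≈-1.559275, sp=5, e=sp−y≈6.559275; I≈-0.692296, D=e−e_prev≈8.551062; u=3/2·6.559275+1/4·(-0.692296)+1·8.551062≈18.216900; next y=-1/10·(-1.559275)+1/4·18.216900≈4.710153
n=6: y≈4.710153, sp=5, e=sp−y≈0.289847; I≈-0.402449, D=e−e_prev≈-6.269428; u=3/2·0.289847+1/4·(-0.402449)+1·(-6.269428)≈-5.935269; next y=-1/10·4.710153+1/4·(-5.935269)≈-1.954832
n=7: y≈-1.954832, sp=5, e=sp−y≈6.954832; I≈6.552384, D=e−e_prev≈6.664985; u=3/2·6.954832+1/4·6.552384+1·6.664985≈18.735330; next y=-1/10·(-1.954832)+1/4·18.735330≈4.879316
n=8: y≈4.879316, sp=5, e=sp−y≈0.120684; I≈6.673068, D=e−e_prev≈-6.834148; u=3/2·0.120684+1/4·6.673068+1·(-6.834148)≈-4.984855; next y=-1/10·4.879316+1/4·(-4.984855)≈-1.734145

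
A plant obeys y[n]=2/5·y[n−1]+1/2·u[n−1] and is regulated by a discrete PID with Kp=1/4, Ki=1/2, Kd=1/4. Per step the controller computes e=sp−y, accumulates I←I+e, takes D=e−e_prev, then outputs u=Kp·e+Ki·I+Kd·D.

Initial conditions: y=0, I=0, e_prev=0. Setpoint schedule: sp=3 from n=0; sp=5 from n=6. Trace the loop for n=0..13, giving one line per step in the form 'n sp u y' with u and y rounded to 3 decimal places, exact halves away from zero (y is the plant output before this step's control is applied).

0 3 3.000 0.000
1 3 2.250 1.500
2 3 3.150 1.725
3 3 3.304 2.265
4 3 3.513 2.558
5 3 3.586 2.780
6 5 5.626 2.905
7 5 5.135 3.975
8 5 5.733 4.157
9 5 5.828 4.529
10 5 5.960 4.726
11 5 6.001 4.870
12 5 6.024 4.949
13 5 6.026 4.991

(exact arithmetic carried between steps; '≈' marks a value shown rounded to 6 d.p. or computed from one; I and e_prev carry over from the previous line; the table rounds u and y to 3 d.p., halves away from zero)
n=0: y=0, sp=3, e=sp−y=3; I=3, D=e−e_prev=3; u=1/4·3+1/2·3+1/4·3=3; next y=2/5·0+1/2·3=1.5
n=1: y=1.5, sp=3, e=sp−y=1.5; I=4.5, D=e−e_prev=-1.5; u=1/4·1.5+1/2·4.5+1/4·(-1.5)=2.25; next y=2/5·1.5+1/2·2.25=1.725
n=2: y=1.725, sp=3, e=sp−y=1.275; I=5.775, D=e−e_prev=-0.225; u=1/4·1.275+1/2·5.775+1/4·(-0.225)=3.15; next y=2/5·1.725+1/2·3.15=2.265
n=3: y=2.265, sp=3, e=sp−y=0.735; I=6.51, D=e−e_prev=-0.54; u=1/4·0.735+1/2·6.51+1/4·(-0.54)=3.30375; next y=2/5·2.265+1/2·3.30375=2.557875
n=4: y=2.557875, sp=3, e=sp−y=0.442125; I=6.952125, D=e−e_prev=-0.292875; u=1/4·0.442125+1/2·6.952125+1/4·(-0.292875)=3.513375; next y=2/5·2.557875+1/2·3.513375≈2.779838
n=5: y≈2.779838, sp=3, e=sp−y≈0.220163; I≈7.172288, D=e−e_prev≈-0.221963; u=1/4·0.220163+1/2·7.172288+1/4·(-0.221963)≈3.585694; next y=2/5·2.779838+1/2·3.585694≈2.904782
n=6: y≈2.904782, sp=5, e=sp−y≈2.095218; I≈9.267506, D=e−e_prev≈1.875056; u=1/4·2.095218+1/2·9.267506+1/4·1.875056≈5.626321; next y=2/5·2.904782+1/2·5.626321≈3.975073
n=7: y≈3.975073, sp=5, e=sp−y≈1.024927; I≈10.292432, D=e−e_prev≈-1.070292; u=1/4·1.024927+1/2·10.292432+1/4·(-1.070292)≈5.134875; next y=2/5·3.975073+1/2·5.134875≈4.157467
n=8: y≈4.157467, sp=5, e=sp−y≈0.842533; I≈11.134965, D=e−e_prev≈-0.182393; u=1/4·0.842533+1/2·11.134965+1/4·(-0.182393)≈5.732518; next y=2/5·4.157467+1/2·5.732518≈4.529246
n=9: y≈4.529246, sp=5, e=sp−y≈0.470754; I≈11.605720, D=e−e_prev≈-0.371779; u=1/4·0.470754+1/2·11.605720+1/4·(-0.371779)≈5.827604; next y=2/5·4.529246+1/2·5.827604≈4.725500
n=10: y≈4.725500, sp=5, e=sp−y≈0.274500; I≈11.880220, D=e−e_prev≈-0.196255; u=1/4·0.274500+1/2·11.880220+1/4·(-0.196255)≈5.959671; next y=2/5·4.725500+1/2·5.959671≈4.870036
n=11: y≈4.870036, sp=5, e=sp−y≈0.129964; I≈12.010184, D=e−e_prev≈-0.144535; u=1/4·0.129964+1/2·12.010184+1/4·(-0.144535)≈6.001449; next y=2/5·4.870036+1/2·6.001449≈4.948739
n=12: y≈4.948739, sp=5, e=sp−y≈0.051261; I≈12.061445, D=e−e_prev≈-0.078703; u=1/4·0.051261+1/2·12.061445+1/4·(-0.078703)≈6.023862; next y=2/5·4.948739+1/2·6.023862≈4.991427
n=13: y≈4.991427, sp=5, e=sp−y≈0.008573; I≈12.070019, D=e−e_prev≈-0.042688; u=1/4·0.008573+1/2·12.070019+1/4·(-0.042688)≈6.026481; next y=2/5·4.991427+1/2·6.026481≈5.009811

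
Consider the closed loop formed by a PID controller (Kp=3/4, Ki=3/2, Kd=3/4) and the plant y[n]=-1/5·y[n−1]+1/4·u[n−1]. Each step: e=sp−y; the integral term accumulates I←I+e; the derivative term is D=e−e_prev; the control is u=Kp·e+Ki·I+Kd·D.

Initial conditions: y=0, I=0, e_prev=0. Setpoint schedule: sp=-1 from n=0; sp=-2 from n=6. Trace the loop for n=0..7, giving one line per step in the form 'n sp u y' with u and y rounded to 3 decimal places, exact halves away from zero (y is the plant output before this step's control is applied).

0 -1 -3.000 0.000
1 -1 -1.500 -0.750
2 -1 -4.013 -0.225
3 -1 -2.582 -0.958
4 -1 -4.707 -0.454
5 -1 -3.252 -1.086
6 -2 -8.068 -0.596
7 -2 -5.150 -1.898

(exact arithmetic carried between steps; '≈' marks a value shown rounded to 6 d.p. or computed from one; I and e_prev carry over from the previous line; the table rounds u and y to 3 d.p., halves away from zero)
n=0: y=0, sp=-1, e=sp−y=-1; I=-1, D=e−e_prev=-1; u=3/4·(-1)+3/2·(-1)+3/4·(-1)=-3; next y=-1/5·0+1/4·(-3)=-0.75
n=1: y=-0.75, sp=-1, e=sp−y=-0.25; I=-1.25, D=e−e_prev=0.75; u=3/4·(-0.25)+3/2·(-1.25)+3/4·0.75=-1.5; next y=-1/5·(-0.75)+1/4·(-1.5)=-0.225
n=2: y=-0.225, sp=-1, e=sp−y=-0.775; I=-2.025, D=e−e_prev=-0.525; u=3/4·(-0.775)+3/2·(-2.025)+3/4·(-0.525)=-4.0125; next y=-1/5·(-0.225)+1/4·(-4.0125)=-0.958125
n=3: y=-0.958125, sp=-1, e=sp−y=-0.041875; I=-2.066875, D=e−e_prev=0.733125; u=3/4·(-0.041875)+3/2·(-2.066875)+3/4·0.733125=-2.581875; next y=-1/5·(-0.958125)+1/4·(-2.581875)≈-0.453844
n=4: y≈-0.453844, sp=-1, e=sp−y≈-0.546156; I≈-2.613031, D=e−e_prev≈-0.504281; u=3/4·(-0.546156)+3/2·(-2.613031)+3/4·(-0.504281)≈-4.707375; next y=-1/5·(-0.453844)+1/4·(-4.707375)≈-1.086075
n=5: y=-1.086075, sp=-1, e=sp−y=0.086075; I≈-2.526956, D=e−e_prev≈0.632231; u=3/4·0.086075+3/2·(-2.526956)+3/4·0.632231≈-3.251705; next y=-1/5·(-1.086075)+1/4·(-3.251705)≈-0.595711
n=6: y≈-0.595711, sp=-2, e=sp−y≈-1.404289; I≈-3.931245, D=e−e_prev≈-1.490364; u=3/4·(-1.404289)+3/2·(-3.931245)+3/4·(-1.490364)≈-8.067857; next y=-1/5·(-0.595711)+1/4·(-8.067857)≈-1.897822
n=7: y≈-1.897822, sp=-2, e=sp−y≈-0.102178; I≈-4.033423, D=e−e_prev≈1.302111; u=3/4·(-0.102178)+3/2·(-4.033423)+3/4·1.302111≈-5.150185; next y=-1/5·(-1.897822)+1/4·(-5.150185)≈-0.907982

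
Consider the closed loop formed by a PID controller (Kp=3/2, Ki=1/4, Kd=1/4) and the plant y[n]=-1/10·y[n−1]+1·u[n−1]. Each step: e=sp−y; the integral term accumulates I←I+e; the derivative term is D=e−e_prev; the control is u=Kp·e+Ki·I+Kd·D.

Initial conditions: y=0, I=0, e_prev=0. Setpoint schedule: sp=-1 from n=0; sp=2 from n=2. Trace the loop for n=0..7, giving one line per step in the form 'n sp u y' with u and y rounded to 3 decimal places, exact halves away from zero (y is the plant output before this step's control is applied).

0 -1 -2.000 0.000
1 -1 2.000 -2.000
2 2 -0.650 2.200
3 2 5.740 -0.870
4 2 -7.704 5.827
5 2 21.241 -8.287
6 2 -40.428 22.070
7 2 91.553 -42.635

(exact arithmetic carried between steps; '≈' marks a value shown rounded to 6 d.p. or computed from one; I and e_prev carry over from the previous line; the table rounds u and y to 3 d.p., halves away from zero)
n=0: y=0, sp=-1, e=sp−y=-1; I=-1, D=e−e_prev=-1; u=3/2·(-1)+1/4·(-1)+1/4·(-1)=-2; next y=-1/10·0+1·(-2)=-2
n=1: y=-2, sp=-1, e=sp−y=1; I=0, D=e−e_prev=2; u=3/2·1+1/4·0+1/4·2=2; next y=-1/10·(-2)+1·2=2.2
n=2: y=2.2, sp=2, e=sp−y=-0.2; I=-0.2, D=e−e_prev=-1.2; u=3/2·(-0.2)+1/4·(-0.2)+1/4·(-1.2)=-0.65; next y=-1/10·2.2+1·(-0.65)=-0.87
n=3: y=-0.87, sp=2, e=sp−y=2.87; I=2.67, D=e−e_prev=3.07; u=3/2·2.87+1/4·2.67+1/4·3.07=5.74; next y=-1/10·(-0.87)+1·5.74=5.827
n=4: y=5.827, sp=2, e=sp−y=-3.827; I=-1.157, D=e−e_prev=-6.697; u=3/2·(-3.827)+1/4·(-1.157)+1/4·(-6.697)=-7.704; next y=-1/10·5.827+1·(-7.704)=-8.2867
n=5: y=-8.2867, sp=2, e=sp−y=10.2867; I=9.1297, D=e−e_prev=14.1137; u=3/2·10.2867+1/4·9.1297+1/4·14.1137=21.2409; next y=-1/10·(-8.2867)+1·21.2409=22.06957
n=6: y=22.06957, sp=2, e=sp−y=-20.06957; I=-10.93987, D=e−e_prev=-30.35627; u=3/2·(-20.06957)+1/4·(-10.93987)+1/4·(-30.35627)=-40.42839; next y=-1/10·22.06957+1·(-40.42839)=-42.635347
n=7: y=-42.635347, sp=2, e=sp−y=44.635347; I=33.695477, D=e−e_prev=64.704917; u=3/2·44.635347+1/4·33.695477+1/4·64.704917=91.553119; next y=-1/10·(-42.635347)+1·91.553119≈95.816654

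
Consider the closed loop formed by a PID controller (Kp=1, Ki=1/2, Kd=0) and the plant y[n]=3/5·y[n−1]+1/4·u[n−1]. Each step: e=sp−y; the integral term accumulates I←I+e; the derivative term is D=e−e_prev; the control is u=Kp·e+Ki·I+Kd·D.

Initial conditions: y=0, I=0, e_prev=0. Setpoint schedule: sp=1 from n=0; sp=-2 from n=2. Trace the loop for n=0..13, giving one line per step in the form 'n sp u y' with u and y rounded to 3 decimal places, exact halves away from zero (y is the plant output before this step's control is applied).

(exact arithmetic carried between steps; '≈' marks a value shown rounded to 6 d.p. or computed from one; I and e_prev carry over from the previous line; the table rounds u and y to 3 d.p., halves away from zero)
n=0: y=0, sp=1, e=sp−y=1; I=1, D=e−e_prev=1; u=1·1+1/2·1+0·1=1.5; next y=3/5·0+1/4·1.5=0.375
n=1: y=0.375, sp=1, e=sp−y=0.625; I=1.625, D=e−e_prev=-0.375; u=1·0.625+1/2·1.625+0·(-0.375)=1.4375; next y=3/5·0.375+1/4·1.4375=0.584375
n=2: y=0.584375, sp=-2, e=sp−y=-2.584375; I=-0.959375, D=e−e_prev=-3.209375; u=1·(-2.584375)+1/2·(-0.959375)+0·(-3.209375)≈-3.064063; next y=3/5·0.584375+1/4·(-3.064063)≈-0.415391
n=3: y≈-0.415391, sp=-2, e=sp−y≈-1.584609; I≈-2.543984, D=e−e_prev≈0.999766; u=1·(-1.584609)+1/2·(-2.543984)+0·0.999766≈-2.856602; next y=3/5·(-0.415391)+1/4·(-2.856602)≈-0.963385
n=4: y≈-0.963385, sp=-2, e=sp−y≈-1.036615; I≈-3.580600, D=e−e_prev≈0.547994; u=1·(-1.036615)+1/2·(-3.580600)+0·0.547994≈-2.826915; next y=3/5·(-0.963385)+1/4·(-2.826915)≈-1.284760
n=5: y≈-1.284760, sp=-2, e=sp−y≈-0.715240; I≈-4.295840, D=e−e_prev≈0.321375; u=1·(-0.715240)+1/2·(-4.295840)+0·0.321375≈-2.863160; next y=3/5·(-1.284760)+1/4·(-2.863160)≈-1.486646
n=6: y≈-1.486646, sp=-2, e=sp−y≈-0.513354; I≈-4.809194, D=e−e_prev≈0.201886; u=1·(-0.513354)+1/2·(-4.809194)+0·0.201886≈-2.917951; next y=3/5·(-1.486646)+1/4·(-2.917951)≈-1.621475
n=7: y≈-1.621475, sp=-2, e=sp−y≈-0.378525; I≈-5.187719, D=e−e_prev≈0.134829; u=1·(-0.378525)+1/2·(-5.187719)+0·0.134829≈-2.972384; next y=3/5·(-1.621475)+1/4·(-2.972384)≈-1.715981
n=8: y≈-1.715981, sp=-2, e=sp−y≈-0.284019; I≈-5.471738, D=e−e_prev≈0.094506; u=1·(-0.284019)+1/2·(-5.471738)+0·0.094506≈-3.019888; next y=3/5·(-1.715981)+1/4·(-3.019888)≈-1.784561
n=9: y≈-1.784561, sp=-2, e=sp−y≈-0.215439; I≈-5.687177, D=e−e_prev≈0.068579; u=1·(-0.215439)+1/2·(-5.687177)+0·0.068579≈-3.059028; next y=3/5·(-1.784561)+1/4·(-3.059028)≈-1.835493
n=10: y≈-1.835493, sp=-2, e=sp−y≈-0.164507; I≈-5.851684, D=e−e_prev≈0.050933; u=1·(-0.164507)+1/2·(-5.851684)+0·0.050933≈-3.090348; next y=3/5·(-1.835493)+1/4·(-3.090348)≈-1.873883
n=11: y≈-1.873883, sp=-2, e=sp−y≈-0.126117; I≈-5.977801, D=e−e_prev≈0.038390; u=1·(-0.126117)+1/2·(-5.977801)+0·0.038390≈-3.115017; next y=3/5·(-1.873883)+1/4·(-3.115017)≈-1.903084
n=12: y≈-1.903084, sp=-2, e=sp−y≈-0.096916; I≈-6.074716, D=e−e_prev≈0.029201; u=1·(-0.096916)+1/2·(-6.074716)+0·0.029201≈-3.134274; next y=3/5·(-1.903084)+1/4·(-3.134274)≈-1.925419
n=13: y≈-1.925419, sp=-2, e=sp−y≈-0.074581; I≈-6.149297, D=e−e_prev≈0.022335; u=1·(-0.074581)+1/2·(-6.149297)+0·0.022335≈-3.149230; next y=3/5·(-1.925419)+1/4·(-3.149230)≈-1.942559

0 1 1.500 0.000
1 1 1.438 0.375
2 -2 -3.064 0.584
3 -2 -2.857 -0.415
4 -2 -2.827 -0.963
5 -2 -2.863 -1.285
6 -2 -2.918 -1.487
7 -2 -2.972 -1.621
8 -2 -3.020 -1.716
9 -2 -3.059 -1.785
10 -2 -3.090 -1.835
11 -2 -3.115 -1.874
12 -2 -3.134 -1.903
13 -2 -3.149 -1.925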